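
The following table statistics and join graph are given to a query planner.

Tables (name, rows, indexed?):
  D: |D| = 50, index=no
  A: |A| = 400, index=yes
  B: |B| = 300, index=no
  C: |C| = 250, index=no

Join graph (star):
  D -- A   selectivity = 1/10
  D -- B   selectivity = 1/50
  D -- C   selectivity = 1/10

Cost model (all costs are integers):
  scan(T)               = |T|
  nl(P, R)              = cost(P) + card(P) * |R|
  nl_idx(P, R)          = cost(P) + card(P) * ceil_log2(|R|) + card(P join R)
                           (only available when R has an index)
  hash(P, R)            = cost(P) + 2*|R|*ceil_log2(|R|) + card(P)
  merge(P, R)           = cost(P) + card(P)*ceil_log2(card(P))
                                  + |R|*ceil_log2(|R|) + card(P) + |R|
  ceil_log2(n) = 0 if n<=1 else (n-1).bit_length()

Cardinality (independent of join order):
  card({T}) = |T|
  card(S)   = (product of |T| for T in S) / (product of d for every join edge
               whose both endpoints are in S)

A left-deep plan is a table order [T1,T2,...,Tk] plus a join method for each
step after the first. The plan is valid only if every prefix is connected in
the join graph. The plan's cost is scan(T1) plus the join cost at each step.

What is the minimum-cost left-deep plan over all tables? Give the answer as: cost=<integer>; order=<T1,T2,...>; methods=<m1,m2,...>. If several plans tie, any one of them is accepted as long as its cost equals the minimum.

cost=20200; order=B,D,C,A; methods=hash,hash,hash

Selinger DP (subsets sized 1..n):
  {D}: scan cost=50, card=50
  {A}: scan cost=400, card=400
  {B}: scan cost=300, card=300
  {C}: scan cost=250, card=250
  {AD}: card=2000; try (D,hash)→1400, (A,nl_idx)→2500, (A,merge)→4400, (D,merge)→4750, (A,hash)→7300, (A,nl)→20050 …(+1); best=1400 via (D,hash)
  {BD}: card=300; try (D,hash)→1200, (B,merge)→3400, (D,merge)→3650, (B,hash)→5500, (B,nl)→15050, (D,nl)→15300; best=1200 via (D,hash)
  {CD}: card=1250; try (D,hash)→1100, (C,merge)→2650, (D,merge)→2850, (C,hash)→4100, (C,nl)→12550, (D,nl)→12750; best=1100 via (D,hash)
  {ABD}: card=12000; try (A,merge)→8200, (A,hash)→8700, (B,hash)→8800, (A,nl_idx)→15900, (B,merge)→28400, (A,nl)→121200 …(+1); best=8200 via (A,merge)
  {ACD}: card=50000; try (C,hash)→7400, (A,hash)→9550, (A,merge)→20100, (C,merge)→27650, (A,nl_idx)→62350, (A,nl)→501100 …(+1); best=7400 via (C,hash)
  {BCD}: card=7500; try (C,hash)→5500, (C,merge)→6450, (B,hash)→7750, (B,merge)→19100, (C,nl)→76200, (B,nl)→376100; best=5500 via (C,hash)
  {ABCD}: card=300000; try (A,hash)→20200, (C,hash)→24200, (B,hash)→62800, (A,merge)→114500, (C,merge)→190450, (A,nl_idx)→373000 …(+4); best=20200 via (A,hash)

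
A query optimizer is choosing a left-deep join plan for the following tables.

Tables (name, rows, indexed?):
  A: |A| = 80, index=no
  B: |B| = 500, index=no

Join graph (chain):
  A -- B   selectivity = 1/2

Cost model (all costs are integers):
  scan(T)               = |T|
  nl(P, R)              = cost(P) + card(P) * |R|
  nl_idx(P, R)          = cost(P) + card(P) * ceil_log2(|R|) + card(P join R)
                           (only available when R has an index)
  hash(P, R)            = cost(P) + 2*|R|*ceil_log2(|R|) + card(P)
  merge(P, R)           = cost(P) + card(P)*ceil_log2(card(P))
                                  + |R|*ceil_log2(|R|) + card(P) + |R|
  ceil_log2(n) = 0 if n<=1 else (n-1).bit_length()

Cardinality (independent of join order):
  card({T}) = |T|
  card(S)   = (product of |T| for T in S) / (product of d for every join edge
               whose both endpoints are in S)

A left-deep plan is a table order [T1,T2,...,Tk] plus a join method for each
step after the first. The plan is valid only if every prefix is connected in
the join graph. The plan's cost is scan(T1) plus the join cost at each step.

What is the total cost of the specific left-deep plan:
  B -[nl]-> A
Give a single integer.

40500

step 1: scan B: cost=500, card=500
step 2: join A via nl
    card(P join A) = 500*80/(2) = 20000
    cost = 500 + 500*80 = 40500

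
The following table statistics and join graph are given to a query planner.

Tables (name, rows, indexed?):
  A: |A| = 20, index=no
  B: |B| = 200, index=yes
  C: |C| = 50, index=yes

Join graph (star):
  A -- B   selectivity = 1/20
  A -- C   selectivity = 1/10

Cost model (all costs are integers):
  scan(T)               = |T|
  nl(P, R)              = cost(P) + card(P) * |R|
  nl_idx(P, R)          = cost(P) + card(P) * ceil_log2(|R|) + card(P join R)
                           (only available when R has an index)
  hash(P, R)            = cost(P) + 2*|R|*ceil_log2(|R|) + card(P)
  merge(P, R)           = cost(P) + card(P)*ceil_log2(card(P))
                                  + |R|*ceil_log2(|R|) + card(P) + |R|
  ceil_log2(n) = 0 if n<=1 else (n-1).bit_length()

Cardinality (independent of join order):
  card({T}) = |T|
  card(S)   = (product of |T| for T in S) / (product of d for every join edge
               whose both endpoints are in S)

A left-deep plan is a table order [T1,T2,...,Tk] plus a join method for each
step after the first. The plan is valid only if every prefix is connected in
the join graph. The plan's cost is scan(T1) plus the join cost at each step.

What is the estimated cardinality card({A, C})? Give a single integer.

100

Tables in S: A(20), C(50)
Edges inside S: A-C(d=10)
numerator = 20 * 50 = 1000
denominator = 10 = 10
card(S) = 1000 / 10 = 100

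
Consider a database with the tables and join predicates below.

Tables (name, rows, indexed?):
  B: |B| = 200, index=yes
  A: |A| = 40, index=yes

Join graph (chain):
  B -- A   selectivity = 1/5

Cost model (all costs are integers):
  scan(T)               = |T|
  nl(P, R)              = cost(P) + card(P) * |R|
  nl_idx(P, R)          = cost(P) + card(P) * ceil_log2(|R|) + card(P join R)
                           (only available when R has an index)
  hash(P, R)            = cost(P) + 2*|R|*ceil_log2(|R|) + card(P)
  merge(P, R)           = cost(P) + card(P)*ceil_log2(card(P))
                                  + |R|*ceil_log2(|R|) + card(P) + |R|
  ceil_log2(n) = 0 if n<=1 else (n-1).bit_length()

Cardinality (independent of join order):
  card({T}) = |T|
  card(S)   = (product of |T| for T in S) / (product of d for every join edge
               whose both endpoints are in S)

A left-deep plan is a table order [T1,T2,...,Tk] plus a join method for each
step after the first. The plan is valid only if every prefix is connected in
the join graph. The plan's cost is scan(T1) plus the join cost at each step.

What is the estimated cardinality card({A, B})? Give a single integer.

1600

Tables in S: A(40), B(200)
Edges inside S: B-A(d=5)
numerator = 40 * 200 = 8000
denominator = 5 = 5
card(S) = 8000 / 5 = 1600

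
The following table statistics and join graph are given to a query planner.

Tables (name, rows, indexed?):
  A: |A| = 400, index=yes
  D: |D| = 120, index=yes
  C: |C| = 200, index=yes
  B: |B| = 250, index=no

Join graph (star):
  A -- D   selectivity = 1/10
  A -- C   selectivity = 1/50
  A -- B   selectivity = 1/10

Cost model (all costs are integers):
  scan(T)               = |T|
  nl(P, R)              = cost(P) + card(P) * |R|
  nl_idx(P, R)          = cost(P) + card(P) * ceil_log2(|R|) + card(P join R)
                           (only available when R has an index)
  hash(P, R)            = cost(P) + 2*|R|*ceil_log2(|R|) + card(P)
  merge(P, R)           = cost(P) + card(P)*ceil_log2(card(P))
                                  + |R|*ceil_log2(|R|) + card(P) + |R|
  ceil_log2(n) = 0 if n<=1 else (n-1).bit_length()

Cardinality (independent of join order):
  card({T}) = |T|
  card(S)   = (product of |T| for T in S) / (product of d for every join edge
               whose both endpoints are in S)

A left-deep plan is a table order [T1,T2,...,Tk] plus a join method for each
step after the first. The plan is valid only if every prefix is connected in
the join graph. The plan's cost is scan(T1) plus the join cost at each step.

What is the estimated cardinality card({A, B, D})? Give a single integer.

Tables in S: A(400), B(250), D(120)
Edges inside S: A-D(d=10), A-B(d=10)
numerator = 400 * 250 * 120 = 12000000
denominator = 10 * 10 = 100
card(S) = 12000000 / 100 = 120000

120000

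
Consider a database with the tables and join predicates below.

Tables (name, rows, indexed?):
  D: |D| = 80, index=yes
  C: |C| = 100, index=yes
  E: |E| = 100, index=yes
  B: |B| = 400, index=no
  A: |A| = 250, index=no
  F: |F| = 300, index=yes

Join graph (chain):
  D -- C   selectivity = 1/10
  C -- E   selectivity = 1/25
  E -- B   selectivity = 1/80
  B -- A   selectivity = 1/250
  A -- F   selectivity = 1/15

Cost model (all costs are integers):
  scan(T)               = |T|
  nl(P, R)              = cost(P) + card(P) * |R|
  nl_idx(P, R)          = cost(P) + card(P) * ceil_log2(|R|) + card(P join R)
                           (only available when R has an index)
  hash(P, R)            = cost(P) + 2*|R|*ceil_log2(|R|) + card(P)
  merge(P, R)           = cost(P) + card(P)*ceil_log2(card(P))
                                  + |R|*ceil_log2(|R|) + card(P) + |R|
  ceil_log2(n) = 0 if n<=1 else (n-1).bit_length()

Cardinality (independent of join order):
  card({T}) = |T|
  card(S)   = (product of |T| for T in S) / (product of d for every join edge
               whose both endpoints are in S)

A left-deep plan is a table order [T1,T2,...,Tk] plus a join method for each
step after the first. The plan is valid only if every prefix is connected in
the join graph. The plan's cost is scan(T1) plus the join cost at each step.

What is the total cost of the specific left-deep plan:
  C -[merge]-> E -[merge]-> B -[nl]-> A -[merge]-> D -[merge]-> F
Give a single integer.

777340

step 1: scan C: cost=100, card=100
step 2: join E via merge
    card(P join E) = 100*100/(25) = 400
    cost = 100 + 100*7 + 100*7 + 100 + 100 = 1700
step 3: join B via merge
    card(P join B) = 400*400/(80) = 2000
    cost = 1700 + 400*9 + 400*9 + 400 + 400 = 9700
step 4: join A via nl
    card(P join A) = 2000*250/(250) = 2000
    cost = 9700 + 2000*250 = 509700
step 5: join D via merge
    card(P join D) = 2000*80/(10) = 16000
    cost = 509700 + 2000*11 + 80*7 + 2000 + 80 = 534340
step 6: join F via merge
    card(P join F) = 16000*300/(15) = 320000
    cost = 534340 + 16000*14 + 300*9 + 16000 + 300 = 777340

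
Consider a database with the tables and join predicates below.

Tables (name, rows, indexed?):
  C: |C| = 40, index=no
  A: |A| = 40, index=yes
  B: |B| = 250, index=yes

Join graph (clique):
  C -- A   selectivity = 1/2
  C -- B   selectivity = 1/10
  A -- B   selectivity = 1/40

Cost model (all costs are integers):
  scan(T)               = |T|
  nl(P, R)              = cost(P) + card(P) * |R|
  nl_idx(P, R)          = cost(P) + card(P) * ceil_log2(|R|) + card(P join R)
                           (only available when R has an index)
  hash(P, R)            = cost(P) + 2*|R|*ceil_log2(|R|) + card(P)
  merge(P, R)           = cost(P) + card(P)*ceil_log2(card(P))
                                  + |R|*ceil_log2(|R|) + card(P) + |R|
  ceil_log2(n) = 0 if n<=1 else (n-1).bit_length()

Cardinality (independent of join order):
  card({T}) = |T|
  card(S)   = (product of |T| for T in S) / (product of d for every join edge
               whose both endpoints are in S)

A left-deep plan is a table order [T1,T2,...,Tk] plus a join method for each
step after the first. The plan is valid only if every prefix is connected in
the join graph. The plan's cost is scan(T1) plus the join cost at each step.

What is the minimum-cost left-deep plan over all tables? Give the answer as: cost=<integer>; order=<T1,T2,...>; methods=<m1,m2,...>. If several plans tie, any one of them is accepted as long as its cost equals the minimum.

Selinger DP (subsets sized 1..n):
  {C}: scan cost=40, card=40
  {A}: scan cost=40, card=40
  {B}: scan cost=250, card=250
  {AC}: card=800; try (C,hash)→560, (A,hash)→560, (C,merge)→600, (A,merge)→600, (A,nl_idx)→1080, (C,nl)→1640 …(+1); best=560 via (C,hash)
  {BC}: card=1000; try (C,hash)→980, (B,nl_idx)→1360, (B,merge)→2570, (C,merge)→2780, (B,hash)→4080, (B,nl)→10040 …(+1); best=980 via (C,hash)
  {AB}: card=250; try (B,nl_idx)→610, (A,hash)→980, (A,nl_idx)→2000, (B,merge)→2570, (A,merge)→2780, (B,hash)→4080 …(+2); best=610 via (B,nl_idx)
  {ABC}: card=500; try (C,hash)→1340, (A,hash)→2460, (C,merge)→3140, (B,hash)→5360, (B,nl_idx)→7460, (A,nl_idx)→7480 …(+5); best=1340 via (C,hash)

cost=1340; order=A,B,C; methods=nl_idx,hash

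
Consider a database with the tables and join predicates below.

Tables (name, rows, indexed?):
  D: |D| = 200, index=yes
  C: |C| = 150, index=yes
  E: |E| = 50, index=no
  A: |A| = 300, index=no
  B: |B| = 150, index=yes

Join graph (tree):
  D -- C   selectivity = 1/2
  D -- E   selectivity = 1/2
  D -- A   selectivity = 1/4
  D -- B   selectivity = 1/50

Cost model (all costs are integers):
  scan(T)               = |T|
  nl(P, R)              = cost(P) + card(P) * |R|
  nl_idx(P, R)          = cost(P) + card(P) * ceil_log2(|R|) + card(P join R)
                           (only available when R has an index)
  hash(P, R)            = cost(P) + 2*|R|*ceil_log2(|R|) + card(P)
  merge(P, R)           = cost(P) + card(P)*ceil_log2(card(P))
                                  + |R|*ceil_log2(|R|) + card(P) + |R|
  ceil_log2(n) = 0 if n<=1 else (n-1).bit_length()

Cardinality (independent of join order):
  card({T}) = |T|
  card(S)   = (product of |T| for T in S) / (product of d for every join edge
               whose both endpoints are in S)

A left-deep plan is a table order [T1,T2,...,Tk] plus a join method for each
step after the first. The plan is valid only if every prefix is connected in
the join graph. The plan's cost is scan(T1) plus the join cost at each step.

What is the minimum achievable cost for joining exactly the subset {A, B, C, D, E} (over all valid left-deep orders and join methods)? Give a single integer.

1150950

Selinger DP over subsets of {A,B,C,D,E}:
  {D}: scan cost=200, card=200
  {C}: scan cost=150, card=150
  {E}: scan cost=50, card=50
  {A}: scan cost=300, card=300
  {B}: scan cost=150, card=150
  {CD}: card=15000; try (C,hash)→2800, (D,merge)→3300, (C,merge)→3350, (D,hash)→3500, (D,nl_idx)→16350, (C,nl_idx)→16800 …(+2); best=2800 via (C,hash)
  {DE}: card=5000; try (E,hash)→1000, (D,merge)→2200, (E,merge)→2350, (D,hash)→3300, (D,nl_idx)→5450, (D,nl)→10050 …(+1); best=1000 via (E,hash)
  {AD}: card=15000; try (D,hash)→3800, (A,merge)→5000, (D,merge)→5100, (A,hash)→5800, (D,nl_idx)→17700, (A,nl)→60200 …(+1); best=3800 via (D,hash)
  {BD}: card=600; try (D,nl_idx)→1950, (B,nl_idx)→2400, (B,hash)→2800, (D,merge)→3300, (B,merge)→3350, (D,hash)→3500 …(+2); best=1950 via (D,nl_idx)
  {CDE}: card=375000; try (C,hash)→8400, (E,hash)→18400, (C,merge)→72350, (E,merge)→228150, (C,nl_idx)→416000, (C,nl)→751000 …(+1); best=8400 via (C,hash)
  {ACD}: card=1125000; try (C,hash)→21200, (A,hash)→23200, (C,merge)→230150, (A,merge)→230800, (C,nl_idx)→1248800, (C,nl)→2253800 …(+1); best=21200 via (C,hash)
  {BCD}: card=45000; try (C,hash)→4950, (C,merge)→9900, (B,hash)→20200, (C,nl_idx)→51750, (C,nl)→91950, (B,nl_idx)→167800 …(+2); best=4950 via (C,hash)
  {ADE}: card=375000; try (A,hash)→11400, (E,hash)→19400, (A,merge)→74000, (E,merge)→229150, (E,nl)→753800, (A,nl)→1501000; best=11400 via (A,hash)
  {BDE}: card=15000; try (E,hash)→3150, (B,hash)→8400, (E,merge)→8900, (E,nl)→31950, (B,nl_idx)→56000, (B,merge)→72350 …(+1); best=3150 via (E,hash)
  {ABD}: card=45000; try (A,hash)→7950, (A,merge)→11550, (B,hash)→21200, (B,nl_idx)→168800, (A,nl)→181950, (B,merge)→230150 …(+1); best=7950 via (A,hash)
  {ACDE}: card=28125000; try (C,hash)→388800, (A,hash)→388800, (E,hash)→1146800, (A,merge)→7511400, (C,merge)→7512750, (E,merge)→24771550 …(+4); best=388800 via (C,hash)
  {BCDE}: card=1125000; try (C,hash)→20550, (E,hash)→50550, (C,merge)→229500, (B,hash)→385800, (E,merge)→770300, (C,nl_idx)→1248150 …(+5); best=20550 via (C,hash)
  {ABCD}: card=3375000; try (C,hash)→55350, (A,hash)→55350, (A,merge)→772950, (C,merge)→774300, (B,hash)→1148600, (C,nl_idx)→3742950 …(+5); best=55350 via (C,hash)
  {ABDE}: card=1125000; try (A,hash)→23550, (E,hash)→53550, (A,merge)→231150, (B,hash)→388800, (E,merge)→773300, (E,nl)→2257950 …(+4); best=23550 via (A,hash)
  {ABCDE}: card=84375000; try (C,hash)→1150950, (A,hash)→1150950, (E,hash)→3430950, (A,merge)→24773550, (C,merge)→24774900, (B,hash)→28516200 …(+8); best=1150950 via (C,hash)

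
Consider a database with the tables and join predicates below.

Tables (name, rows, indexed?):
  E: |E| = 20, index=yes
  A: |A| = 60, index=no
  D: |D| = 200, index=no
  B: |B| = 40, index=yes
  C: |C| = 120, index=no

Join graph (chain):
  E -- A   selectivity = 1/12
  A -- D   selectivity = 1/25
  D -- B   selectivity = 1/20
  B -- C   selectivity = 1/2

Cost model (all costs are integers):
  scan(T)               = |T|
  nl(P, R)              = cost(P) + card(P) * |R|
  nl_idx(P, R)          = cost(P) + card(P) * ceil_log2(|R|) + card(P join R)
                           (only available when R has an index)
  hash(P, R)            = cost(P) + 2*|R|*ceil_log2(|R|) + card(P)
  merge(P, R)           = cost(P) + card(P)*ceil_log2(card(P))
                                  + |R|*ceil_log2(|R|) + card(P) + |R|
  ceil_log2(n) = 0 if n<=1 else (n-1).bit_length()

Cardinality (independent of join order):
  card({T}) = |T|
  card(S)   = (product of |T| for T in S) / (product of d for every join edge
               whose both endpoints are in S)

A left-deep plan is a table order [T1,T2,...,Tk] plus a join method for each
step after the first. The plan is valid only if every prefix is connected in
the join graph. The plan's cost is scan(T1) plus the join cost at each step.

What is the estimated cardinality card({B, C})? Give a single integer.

2400

Tables in S: B(40), C(120)
Edges inside S: B-C(d=2)
numerator = 40 * 120 = 4800
denominator = 2 = 2
card(S) = 4800 / 2 = 2400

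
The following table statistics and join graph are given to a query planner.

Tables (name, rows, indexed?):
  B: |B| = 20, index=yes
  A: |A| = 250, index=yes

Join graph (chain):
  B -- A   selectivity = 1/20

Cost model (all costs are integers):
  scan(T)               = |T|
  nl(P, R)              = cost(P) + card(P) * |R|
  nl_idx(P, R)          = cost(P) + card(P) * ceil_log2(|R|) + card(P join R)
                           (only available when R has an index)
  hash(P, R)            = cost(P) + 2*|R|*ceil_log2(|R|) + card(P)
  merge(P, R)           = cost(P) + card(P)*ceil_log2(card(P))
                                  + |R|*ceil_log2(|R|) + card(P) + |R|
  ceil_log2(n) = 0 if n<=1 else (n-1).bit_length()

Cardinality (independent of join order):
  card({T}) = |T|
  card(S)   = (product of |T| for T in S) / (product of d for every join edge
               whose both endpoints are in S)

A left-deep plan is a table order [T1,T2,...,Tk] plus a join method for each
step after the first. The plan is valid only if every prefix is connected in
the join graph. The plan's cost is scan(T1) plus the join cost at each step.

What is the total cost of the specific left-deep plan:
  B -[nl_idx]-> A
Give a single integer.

step 1: scan B: cost=20, card=20
step 2: join A via nl_idx
    card(P join A) = 20*250/(20) = 250
    cost = 20 + 20*8 + 250 = 430

430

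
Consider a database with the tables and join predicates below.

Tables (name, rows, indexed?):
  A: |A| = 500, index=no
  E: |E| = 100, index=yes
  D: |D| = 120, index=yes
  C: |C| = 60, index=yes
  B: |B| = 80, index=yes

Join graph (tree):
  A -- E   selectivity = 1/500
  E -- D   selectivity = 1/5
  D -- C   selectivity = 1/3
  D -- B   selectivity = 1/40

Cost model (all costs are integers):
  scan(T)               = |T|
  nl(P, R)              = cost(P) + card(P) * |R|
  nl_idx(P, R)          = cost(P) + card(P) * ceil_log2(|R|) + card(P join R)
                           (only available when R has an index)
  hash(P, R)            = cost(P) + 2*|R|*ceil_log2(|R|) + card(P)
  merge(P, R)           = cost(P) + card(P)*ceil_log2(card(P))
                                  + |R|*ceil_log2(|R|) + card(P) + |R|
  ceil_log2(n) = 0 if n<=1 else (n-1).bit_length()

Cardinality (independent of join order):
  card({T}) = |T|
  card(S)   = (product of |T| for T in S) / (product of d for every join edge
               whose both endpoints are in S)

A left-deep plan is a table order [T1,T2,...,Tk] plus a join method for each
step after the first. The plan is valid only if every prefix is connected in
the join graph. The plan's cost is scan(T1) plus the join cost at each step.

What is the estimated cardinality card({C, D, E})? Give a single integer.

48000

Tables in S: C(60), D(120), E(100)
Edges inside S: E-D(d=5), D-C(d=3)
numerator = 60 * 120 * 100 = 720000
denominator = 5 * 3 = 15
card(S) = 720000 / 15 = 48000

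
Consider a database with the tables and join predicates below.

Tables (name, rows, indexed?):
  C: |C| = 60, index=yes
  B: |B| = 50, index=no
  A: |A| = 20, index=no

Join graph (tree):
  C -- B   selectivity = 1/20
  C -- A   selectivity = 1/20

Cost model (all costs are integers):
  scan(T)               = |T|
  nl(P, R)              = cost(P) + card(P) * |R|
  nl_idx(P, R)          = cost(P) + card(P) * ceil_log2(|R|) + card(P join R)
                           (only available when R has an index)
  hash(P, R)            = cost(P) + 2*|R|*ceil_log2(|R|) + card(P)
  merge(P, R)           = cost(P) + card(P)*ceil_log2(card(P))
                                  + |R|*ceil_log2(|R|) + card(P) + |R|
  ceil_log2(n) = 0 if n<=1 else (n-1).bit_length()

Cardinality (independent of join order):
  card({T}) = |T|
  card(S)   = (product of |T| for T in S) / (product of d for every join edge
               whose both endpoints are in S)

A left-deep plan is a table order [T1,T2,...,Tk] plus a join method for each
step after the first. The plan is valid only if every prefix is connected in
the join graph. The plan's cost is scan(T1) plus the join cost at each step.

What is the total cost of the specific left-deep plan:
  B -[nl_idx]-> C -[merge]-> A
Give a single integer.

1970

step 1: scan B: cost=50, card=50
step 2: join C via nl_idx
    card(P join C) = 50*60/(20) = 150
    cost = 50 + 50*6 + 150 = 500
step 3: join A via merge
    card(P join A) = 150*20/(20) = 150
    cost = 500 + 150*8 + 20*5 + 150 + 20 = 1970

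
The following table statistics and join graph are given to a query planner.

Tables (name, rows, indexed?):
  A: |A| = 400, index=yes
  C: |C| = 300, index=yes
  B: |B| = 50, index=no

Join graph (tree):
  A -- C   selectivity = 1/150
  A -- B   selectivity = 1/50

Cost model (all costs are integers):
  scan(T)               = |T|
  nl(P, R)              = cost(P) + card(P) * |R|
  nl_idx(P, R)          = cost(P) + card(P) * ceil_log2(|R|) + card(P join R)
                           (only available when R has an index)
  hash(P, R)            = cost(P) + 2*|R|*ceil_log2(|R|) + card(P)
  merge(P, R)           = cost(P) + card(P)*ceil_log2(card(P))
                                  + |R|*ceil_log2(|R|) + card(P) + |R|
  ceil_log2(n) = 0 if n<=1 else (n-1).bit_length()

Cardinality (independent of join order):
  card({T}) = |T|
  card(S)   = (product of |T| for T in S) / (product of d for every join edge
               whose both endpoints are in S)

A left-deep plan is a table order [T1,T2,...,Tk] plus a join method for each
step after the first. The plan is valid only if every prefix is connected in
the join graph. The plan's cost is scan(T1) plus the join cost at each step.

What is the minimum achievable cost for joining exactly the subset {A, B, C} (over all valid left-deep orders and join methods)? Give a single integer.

Selinger DP over subsets of {A,B,C}:
  {A}: scan cost=400, card=400
  {C}: scan cost=300, card=300
  {B}: scan cost=50, card=50
  {AC}: card=800; try (A,nl_idx)→3800, (C,nl_idx)→4800, (C,hash)→6200, (A,merge)→7300, (C,merge)→7400, (A,hash)→7800 …(+2); best=3800 via (A,nl_idx)
  {AB}: card=400; try (A,nl_idx)→900, (B,hash)→1400, (A,merge)→4400, (B,merge)→4750, (A,hash)→7300, (A,nl)→20050 …(+1); best=900 via (A,nl_idx)
  {ABC}: card=800; try (B,hash)→5200, (C,nl_idx)→5300, (C,hash)→6700, (C,merge)→7900, (B,merge)→12950, (B,nl)→43800 …(+1); best=5200 via (B,hash)

5200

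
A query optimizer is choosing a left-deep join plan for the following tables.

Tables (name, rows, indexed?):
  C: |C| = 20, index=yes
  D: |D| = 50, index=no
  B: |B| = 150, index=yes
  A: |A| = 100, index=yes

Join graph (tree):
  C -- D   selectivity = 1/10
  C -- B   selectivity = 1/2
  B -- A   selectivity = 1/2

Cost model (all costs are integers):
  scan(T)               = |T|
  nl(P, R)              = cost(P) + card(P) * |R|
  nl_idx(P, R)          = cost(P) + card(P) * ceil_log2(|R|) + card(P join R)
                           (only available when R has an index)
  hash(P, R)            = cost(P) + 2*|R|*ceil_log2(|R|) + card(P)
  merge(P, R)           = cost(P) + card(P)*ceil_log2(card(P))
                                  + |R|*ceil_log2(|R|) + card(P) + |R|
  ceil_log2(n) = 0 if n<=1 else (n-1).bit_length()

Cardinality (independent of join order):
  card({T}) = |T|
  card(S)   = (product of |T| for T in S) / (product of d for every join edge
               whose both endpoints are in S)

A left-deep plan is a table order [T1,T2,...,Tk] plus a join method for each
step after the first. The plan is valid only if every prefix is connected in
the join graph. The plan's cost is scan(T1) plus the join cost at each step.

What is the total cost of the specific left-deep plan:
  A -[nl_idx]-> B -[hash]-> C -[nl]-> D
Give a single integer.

3766100

step 1: scan A: cost=100, card=100
step 2: join B via nl_idx
    card(P join B) = 100*150/(2) = 7500
    cost = 100 + 100*8 + 7500 = 8400
step 3: join C via hash
    card(P join C) = 7500*20/(2) = 75000
    cost = 8400 + 2*20*5 + 7500 = 16100
step 4: join D via nl
    card(P join D) = 75000*50/(10) = 375000
    cost = 16100 + 75000*50 = 3766100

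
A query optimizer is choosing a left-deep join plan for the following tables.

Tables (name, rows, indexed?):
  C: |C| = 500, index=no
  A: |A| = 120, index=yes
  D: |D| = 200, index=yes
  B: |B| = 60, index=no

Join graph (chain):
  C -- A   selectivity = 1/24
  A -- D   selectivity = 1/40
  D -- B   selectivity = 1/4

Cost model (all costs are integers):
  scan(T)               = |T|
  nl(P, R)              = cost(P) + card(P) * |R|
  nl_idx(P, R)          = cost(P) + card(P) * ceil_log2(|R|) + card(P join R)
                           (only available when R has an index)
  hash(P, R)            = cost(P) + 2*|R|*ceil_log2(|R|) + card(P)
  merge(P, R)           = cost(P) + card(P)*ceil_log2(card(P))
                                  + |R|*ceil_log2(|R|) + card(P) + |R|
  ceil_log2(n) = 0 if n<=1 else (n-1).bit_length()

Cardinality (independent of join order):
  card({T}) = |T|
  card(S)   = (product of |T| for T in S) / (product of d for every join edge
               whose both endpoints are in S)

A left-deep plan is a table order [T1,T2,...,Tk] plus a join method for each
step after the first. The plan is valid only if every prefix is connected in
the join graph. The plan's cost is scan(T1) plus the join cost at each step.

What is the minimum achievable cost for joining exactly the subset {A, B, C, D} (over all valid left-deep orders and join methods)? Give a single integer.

Selinger DP over subsets of {A,B,C,D}:
  {C}: scan cost=500, card=500
  {A}: scan cost=120, card=120
  {D}: scan cost=200, card=200
  {B}: scan cost=60, card=60
  {AC}: card=2500; try (A,hash)→2680, (C,merge)→6080, (A,merge)→6460, (A,nl_idx)→6500, (C,hash)→9240, (C,nl)→60120 …(+1); best=2680 via (A,hash)
  {AD}: card=600; try (D,nl_idx)→1680, (A,hash)→2080, (A,nl_idx)→2200, (D,merge)→2880, (A,merge)→2960, (D,hash)→3440 …(+2); best=1680 via (D,nl_idx)
  {BD}: card=3000; try (B,hash)→1120, (D,merge)→2280, (B,merge)→2420, (D,hash)→3320, (D,nl_idx)→3540, (D,nl)→12060 …(+1); best=1120 via (B,hash)
  {ACD}: card=12500; try (D,hash)→8380, (C,hash)→11280, (C,merge)→13280, (D,nl_idx)→35180, (D,merge)→36980, (C,nl)→301680 …(+1); best=8380 via (D,hash)
  {ABD}: card=9000; try (B,hash)→3000, (A,hash)→5800, (B,merge)→8700, (A,nl_idx)→31120, (B,nl)→37680, (A,merge)→41080 …(+1); best=3000 via (B,hash)
  {ABCD}: card=187500; try (C,hash)→21000, (B,hash)→21600, (C,merge)→143000, (B,merge)→196300, (B,nl)→758380, (C,nl)→4503000; best=21000 via (C,hash)

21000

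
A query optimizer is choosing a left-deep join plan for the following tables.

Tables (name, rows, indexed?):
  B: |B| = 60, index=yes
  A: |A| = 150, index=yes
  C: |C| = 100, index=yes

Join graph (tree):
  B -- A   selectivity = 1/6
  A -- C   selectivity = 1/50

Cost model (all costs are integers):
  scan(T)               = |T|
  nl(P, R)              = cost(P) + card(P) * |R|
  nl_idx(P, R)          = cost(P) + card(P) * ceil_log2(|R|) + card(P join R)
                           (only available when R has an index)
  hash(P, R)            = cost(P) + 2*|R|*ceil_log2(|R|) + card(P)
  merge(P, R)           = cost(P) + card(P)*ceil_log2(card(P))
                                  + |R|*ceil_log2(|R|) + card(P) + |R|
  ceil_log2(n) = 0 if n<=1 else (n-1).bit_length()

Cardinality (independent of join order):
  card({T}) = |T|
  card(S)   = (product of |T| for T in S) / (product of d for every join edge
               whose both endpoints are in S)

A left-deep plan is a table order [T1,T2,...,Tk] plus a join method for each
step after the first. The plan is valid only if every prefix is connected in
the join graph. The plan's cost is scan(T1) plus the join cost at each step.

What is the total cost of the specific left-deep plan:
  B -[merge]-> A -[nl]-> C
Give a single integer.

step 1: scan B: cost=60, card=60
step 2: join A via merge
    card(P join A) = 60*150/(6) = 1500
    cost = 60 + 60*6 + 150*8 + 60 + 150 = 1830
step 3: join C via nl
    card(P join C) = 1500*100/(50) = 3000
    cost = 1830 + 1500*100 = 151830

151830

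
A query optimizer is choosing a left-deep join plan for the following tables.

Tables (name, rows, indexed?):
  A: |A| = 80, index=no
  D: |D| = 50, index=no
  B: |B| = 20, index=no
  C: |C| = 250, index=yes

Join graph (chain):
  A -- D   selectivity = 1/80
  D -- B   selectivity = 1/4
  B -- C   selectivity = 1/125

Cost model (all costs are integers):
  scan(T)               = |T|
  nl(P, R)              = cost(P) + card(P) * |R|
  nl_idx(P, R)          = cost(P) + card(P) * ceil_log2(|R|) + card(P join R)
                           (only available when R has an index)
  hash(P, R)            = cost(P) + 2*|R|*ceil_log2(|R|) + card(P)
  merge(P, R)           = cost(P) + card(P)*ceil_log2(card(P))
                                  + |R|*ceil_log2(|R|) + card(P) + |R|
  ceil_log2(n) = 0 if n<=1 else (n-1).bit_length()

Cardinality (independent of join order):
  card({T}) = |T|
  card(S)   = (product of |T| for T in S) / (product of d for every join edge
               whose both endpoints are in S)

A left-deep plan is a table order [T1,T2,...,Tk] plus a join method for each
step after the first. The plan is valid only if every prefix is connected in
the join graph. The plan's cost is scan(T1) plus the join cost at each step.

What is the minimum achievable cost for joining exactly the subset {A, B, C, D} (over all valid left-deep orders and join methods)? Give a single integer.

Selinger DP over subsets of {A,B,C,D}:
  {A}: scan cost=80, card=80
  {D}: scan cost=50, card=50
  {B}: scan cost=20, card=20
  {C}: scan cost=250, card=250
  {AD}: card=50; try (D,hash)→760, (A,merge)→1040, (D,merge)→1070, (A,hash)→1220, (A,nl)→4050, (D,nl)→4080; best=760 via (D,hash)
  {BD}: card=250; try (B,hash)→300, (D,merge)→490, (B,merge)→520, (D,hash)→640, (D,nl)→1020, (B,nl)→1050; best=300 via (B,hash)
  {BC}: card=40; try (C,nl_idx)→220, (B,hash)→700, (C,merge)→2390, (B,merge)→2620, (C,hash)→4040, (C,nl)→5020 …(+1); best=220 via (C,nl_idx)
  {ABD}: card=250; try (B,hash)→1010, (B,merge)→1230, (A,hash)→1670, (B,nl)→1760, (A,merge)→3190, (A,nl)→20300; best=1010 via (B,hash)
  {BCD}: card=500; try (D,merge)→850, (D,hash)→860, (D,nl)→2220, (C,nl_idx)→2800, (C,hash)→4550, (C,merge)→4800 …(+1); best=850 via (D,merge)
  {ABCD}: card=500; try (A,hash)→2470, (C,nl_idx)→3510, (C,hash)→5260, (C,merge)→5510, (A,merge)→6490, (A,nl)→40850 …(+1); best=2470 via (A,hash)

2470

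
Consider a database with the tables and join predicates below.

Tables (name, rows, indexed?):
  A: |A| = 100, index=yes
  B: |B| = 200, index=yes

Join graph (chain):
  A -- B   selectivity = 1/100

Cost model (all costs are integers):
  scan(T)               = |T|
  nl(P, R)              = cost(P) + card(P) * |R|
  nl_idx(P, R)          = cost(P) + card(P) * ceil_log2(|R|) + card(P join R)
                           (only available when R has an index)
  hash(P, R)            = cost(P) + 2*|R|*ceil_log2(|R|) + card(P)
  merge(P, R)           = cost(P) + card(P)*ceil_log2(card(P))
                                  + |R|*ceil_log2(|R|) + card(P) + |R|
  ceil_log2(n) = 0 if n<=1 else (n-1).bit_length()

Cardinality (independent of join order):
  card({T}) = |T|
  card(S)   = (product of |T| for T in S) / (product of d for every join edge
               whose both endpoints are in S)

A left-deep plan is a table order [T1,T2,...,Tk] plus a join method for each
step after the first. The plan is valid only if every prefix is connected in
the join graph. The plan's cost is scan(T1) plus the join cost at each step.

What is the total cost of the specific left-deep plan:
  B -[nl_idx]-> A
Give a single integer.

step 1: scan B: cost=200, card=200
step 2: join A via nl_idx
    card(P join A) = 200*100/(100) = 200
    cost = 200 + 200*7 + 200 = 1800

1800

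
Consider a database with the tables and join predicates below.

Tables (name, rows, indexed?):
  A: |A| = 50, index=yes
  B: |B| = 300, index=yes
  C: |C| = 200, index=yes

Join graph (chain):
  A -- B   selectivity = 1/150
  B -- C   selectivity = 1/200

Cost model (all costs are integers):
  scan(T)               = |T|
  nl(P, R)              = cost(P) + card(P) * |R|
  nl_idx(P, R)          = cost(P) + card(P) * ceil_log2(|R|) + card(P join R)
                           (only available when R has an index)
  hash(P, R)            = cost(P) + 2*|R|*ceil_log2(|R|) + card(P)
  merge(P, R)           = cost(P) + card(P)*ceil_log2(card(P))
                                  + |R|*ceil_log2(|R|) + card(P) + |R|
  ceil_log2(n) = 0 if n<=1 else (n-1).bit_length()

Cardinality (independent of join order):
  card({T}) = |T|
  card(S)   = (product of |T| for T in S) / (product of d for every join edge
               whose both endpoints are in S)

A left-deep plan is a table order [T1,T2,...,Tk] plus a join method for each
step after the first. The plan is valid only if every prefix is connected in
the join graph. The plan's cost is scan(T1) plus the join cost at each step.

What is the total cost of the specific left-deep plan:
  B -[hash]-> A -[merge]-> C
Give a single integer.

3800

step 1: scan B: cost=300, card=300
step 2: join A via hash
    card(P join A) = 300*50/(150) = 100
    cost = 300 + 2*50*6 + 300 = 1200
step 3: join C via merge
    card(P join C) = 100*200/(200) = 100
    cost = 1200 + 100*7 + 200*8 + 100 + 200 = 3800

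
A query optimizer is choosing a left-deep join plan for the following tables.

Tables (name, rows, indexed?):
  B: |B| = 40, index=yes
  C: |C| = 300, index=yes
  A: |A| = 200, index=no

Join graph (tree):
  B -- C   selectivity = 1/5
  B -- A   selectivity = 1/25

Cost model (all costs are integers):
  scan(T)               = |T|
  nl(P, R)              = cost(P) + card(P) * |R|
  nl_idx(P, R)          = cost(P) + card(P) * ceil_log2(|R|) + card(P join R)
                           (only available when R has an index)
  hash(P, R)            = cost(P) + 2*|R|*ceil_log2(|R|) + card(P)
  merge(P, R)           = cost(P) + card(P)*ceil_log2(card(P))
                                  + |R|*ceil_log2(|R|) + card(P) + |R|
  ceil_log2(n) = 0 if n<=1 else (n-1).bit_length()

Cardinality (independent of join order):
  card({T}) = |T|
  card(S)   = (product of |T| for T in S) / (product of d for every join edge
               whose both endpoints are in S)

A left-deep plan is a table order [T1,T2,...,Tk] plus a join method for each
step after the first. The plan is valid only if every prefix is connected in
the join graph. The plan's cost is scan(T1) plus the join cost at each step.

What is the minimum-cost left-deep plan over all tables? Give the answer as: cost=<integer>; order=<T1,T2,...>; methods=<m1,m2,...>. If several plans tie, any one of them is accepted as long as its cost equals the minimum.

Selinger DP (subsets sized 1..n):
  {B}: scan cost=40, card=40
  {C}: scan cost=300, card=300
  {A}: scan cost=200, card=200
  {BC}: card=2400; try (B,hash)→1080, (C,nl_idx)→2800, (C,merge)→3320, (B,merge)→3580, (B,nl_idx)→4500, (C,hash)→5480 …(+2); best=1080 via (B,hash)
  {AB}: card=320; try (B,hash)→880, (B,nl_idx)→1720, (A,merge)→2120, (B,merge)→2280, (A,hash)→3280, (A,nl)→8040 …(+1); best=880 via (B,hash)
  {ABC}: card=19200; try (C,hash)→6600, (A,hash)→6680, (C,merge)→7080, (C,nl_idx)→22960, (A,merge)→34080, (C,nl)→96880 …(+1); best=6600 via (C,hash)

cost=6600; order=A,B,C; methods=hash,hash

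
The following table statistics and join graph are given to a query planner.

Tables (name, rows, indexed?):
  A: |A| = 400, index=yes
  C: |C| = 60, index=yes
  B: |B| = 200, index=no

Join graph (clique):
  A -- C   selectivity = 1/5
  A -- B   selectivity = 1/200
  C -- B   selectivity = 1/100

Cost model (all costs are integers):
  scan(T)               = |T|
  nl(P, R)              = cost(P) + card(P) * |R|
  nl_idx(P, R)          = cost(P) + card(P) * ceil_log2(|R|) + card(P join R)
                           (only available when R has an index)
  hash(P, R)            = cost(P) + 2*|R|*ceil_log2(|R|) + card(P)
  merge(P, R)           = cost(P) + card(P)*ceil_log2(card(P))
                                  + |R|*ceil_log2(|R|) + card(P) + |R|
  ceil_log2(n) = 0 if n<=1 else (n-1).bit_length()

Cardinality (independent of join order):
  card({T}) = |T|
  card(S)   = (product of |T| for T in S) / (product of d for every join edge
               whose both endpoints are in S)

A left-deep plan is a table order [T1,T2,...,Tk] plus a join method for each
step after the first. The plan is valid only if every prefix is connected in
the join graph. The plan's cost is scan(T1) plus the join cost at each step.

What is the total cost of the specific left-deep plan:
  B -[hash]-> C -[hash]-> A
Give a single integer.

step 1: scan B: cost=200, card=200
step 2: join C via hash
    card(P join C) = 200*60/(100) = 120
    cost = 200 + 2*60*6 + 200 = 1120
step 3: join A via hash
    card(P join A) = 120*400/(5*200) = 48
    cost = 1120 + 2*400*9 + 120 = 8440

8440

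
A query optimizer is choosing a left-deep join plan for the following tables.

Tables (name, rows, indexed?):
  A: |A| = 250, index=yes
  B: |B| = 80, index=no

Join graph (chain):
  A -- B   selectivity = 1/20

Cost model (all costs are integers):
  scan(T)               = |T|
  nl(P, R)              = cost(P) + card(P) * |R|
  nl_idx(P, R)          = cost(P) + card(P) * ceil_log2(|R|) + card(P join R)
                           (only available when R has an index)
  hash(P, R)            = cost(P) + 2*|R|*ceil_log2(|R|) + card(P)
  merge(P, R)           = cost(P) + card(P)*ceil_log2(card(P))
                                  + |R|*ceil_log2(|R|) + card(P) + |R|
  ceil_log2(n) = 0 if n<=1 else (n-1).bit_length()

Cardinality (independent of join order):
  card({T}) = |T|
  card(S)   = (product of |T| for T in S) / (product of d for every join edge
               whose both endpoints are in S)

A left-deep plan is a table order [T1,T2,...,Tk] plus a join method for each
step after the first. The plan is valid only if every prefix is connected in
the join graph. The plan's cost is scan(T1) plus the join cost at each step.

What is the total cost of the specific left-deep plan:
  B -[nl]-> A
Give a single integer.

step 1: scan B: cost=80, card=80
step 2: join A via nl
    card(P join A) = 80*250/(20) = 1000
    cost = 80 + 80*250 = 20080

20080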